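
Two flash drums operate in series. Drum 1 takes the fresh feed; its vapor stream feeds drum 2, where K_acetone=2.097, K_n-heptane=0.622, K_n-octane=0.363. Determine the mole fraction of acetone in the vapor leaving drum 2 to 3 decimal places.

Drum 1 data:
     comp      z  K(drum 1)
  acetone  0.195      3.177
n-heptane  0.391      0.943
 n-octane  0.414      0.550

y_acetone (drum 2) = 0.646

Drum 1:
Material balance + equilibrium reduce to Σ zᵢ(Kᵢ−1)/(1+ψ₁(Kᵢ−1)) = 0.
g(0) = ΣzᵢKᵢ − 1 = 0.216 and g(1) = 1 − Σzᵢ/Kᵢ = -0.229, so a root lies in (0, 1).
Iterate (Newton) starting at ψ₁ = 0.5:
  ψ₁ = 0.500: g = -0.0601, g' = -0.353 → ψ₁ = 0.330
  ψ₁ = 0.330: g = 0.0056, g' = -0.430 → ψ₁ = 0.343
Converged at ψ₁ = 0.343.
Drum-1 compositions:
  acetone: x = 0.112, y = 0.355
  n-heptane: x = 0.399, y = 0.376
  n-octane: x = 0.490, y = 0.269
Drum-2 feed = drum-1 vapor: z₂ = (0.3547, 0.3761, 0.2693).
Drum 2:
Let ψ₂ = V/F and solve Σ zᵢ(Kᵢ−1)/(1+ψ₂(Kᵢ−1)) = 0.
Check two-phase: ΣzᵢKᵢ = 1.075 > 1 and Σzᵢ/Kᵢ = 1.516 > 1, so g(0) = 0.075 > 0 and g(1) = -0.516 < 0.
Iterate (Newton) starting at ψ₂ = 0.7:
  ψ₂ = 0.700: g = -0.2828, g' = -0.592 → ψ₂ = 0.222
  ψ₂ = 0.222: g = -0.0421, g' = -0.488 → ψ₂ = 0.136
  ψ₂ = 0.136: g = 0.0010, g' = -0.514 → ψ₂ = 0.138
Converged at ψ₂ = 0.138.
  acetone: x = 0.308, y = 0.646
  n-heptane: x = 0.397, y = 0.247
  n-octane: x = 0.295, y = 0.107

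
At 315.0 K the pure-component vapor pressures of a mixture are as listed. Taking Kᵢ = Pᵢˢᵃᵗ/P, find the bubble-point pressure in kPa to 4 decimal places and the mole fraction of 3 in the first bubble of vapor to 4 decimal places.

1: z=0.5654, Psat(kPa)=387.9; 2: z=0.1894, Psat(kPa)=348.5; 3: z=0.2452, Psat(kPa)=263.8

Pbub = 350.0083 kPa, y_3 = 0.1848

At the bubble point ψ → 0, so ΣzᵢKᵢ = 1 with Kᵢ = Pᵢˢᵃᵗ/P ⇒ P = ΣzᵢPᵢˢᵃᵗ.
P = 0.5654·387.9 + 0.1894·348.5 + 0.2452·263.8 = 350.0083 kPa
yᵢ = zᵢPᵢˢᵃᵗ/P ⇒ y_3 = 0.2452·263.8/350.0083 = 0.1848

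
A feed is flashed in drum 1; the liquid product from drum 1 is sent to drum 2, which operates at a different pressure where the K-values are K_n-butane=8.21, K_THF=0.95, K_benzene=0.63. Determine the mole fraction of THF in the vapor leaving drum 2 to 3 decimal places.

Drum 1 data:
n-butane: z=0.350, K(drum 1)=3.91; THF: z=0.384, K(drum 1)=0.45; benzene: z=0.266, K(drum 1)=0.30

y_THF (drum 2) = 0.468

Drum 1:
Material balance + equilibrium reduce to Σ zᵢ(Kᵢ−1)/(1+ψ₁(Kᵢ−1)) = 0.
g(0) = ΣzᵢKᵢ − 1 = 0.621 and g(1) = 1 − Σzᵢ/Kᵢ = -0.830, so a root lies in (0, 1).
Newton iteration, ψ₁⁰ = 0.5:
  ψ₁ = 0.500: g = -0.1629, g' = -1.021 → ψ₁ = 0.340
  ψ₁ = 0.340: g = 0.0073, g' = -1.148 → ψ₁ = 0.347
Converged at ψ₁ = 0.347.
Drum-1 compositions:
  n-butane: x = 0.174, y = 0.681
  THF: x = 0.475, y = 0.214
  benzene: x = 0.351, y = 0.105
Drum-2 feed = drum-1 liquid: z₂ = (0.1742, 0.4745, 0.3513).
Drum 2:
Let ψ₂ = V/F and solve Σ zᵢ(Kᵢ−1)/(1+ψ₂(Kᵢ−1)) = 0.
Check two-phase: ΣzᵢKᵢ = 2.102 > 1 and Σzᵢ/Kᵢ = 1.078 > 1, so g(0) = 1.102 > 0 and g(1) = -0.078 < 0.
Newton iteration, ψ₂⁰ = 0.59:
  ψ₂ = 0.590: g = 0.0483, g' = -0.408 → ψ₂ = 0.708
  ψ₂ = 0.708: g = 0.0049, g' = -0.332 → ψ₂ = 0.723
Converged at ψ₂ = 0.723.
  n-butane: x = 0.028, y = 0.230
  THF: x = 0.492, y = 0.468
  benzene: x = 0.480, y = 0.302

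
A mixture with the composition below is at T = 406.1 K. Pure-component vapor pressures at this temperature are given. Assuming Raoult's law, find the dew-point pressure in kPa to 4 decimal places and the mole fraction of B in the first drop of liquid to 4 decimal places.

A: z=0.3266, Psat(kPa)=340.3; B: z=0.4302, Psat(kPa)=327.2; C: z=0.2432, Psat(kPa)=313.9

Pdew = 327.9438 kPa, x_B = 0.4312

At the dew point ψ → 1, so Σzᵢ/Kᵢ = 1 with Kᵢ = Pᵢˢᵃᵗ/P ⇒ 1/P = Σzᵢ/Pᵢˢᵃᵗ.
1/P = 0.3266/340.3 + 0.4302/327.2 + 0.2432/313.9 = 0.0030493 ⇒ P = 327.9438 kPa
xᵢ = zᵢP/Pᵢˢᵃᵗ ⇒ x_B = 0.4302·327.9438/327.2 = 0.4312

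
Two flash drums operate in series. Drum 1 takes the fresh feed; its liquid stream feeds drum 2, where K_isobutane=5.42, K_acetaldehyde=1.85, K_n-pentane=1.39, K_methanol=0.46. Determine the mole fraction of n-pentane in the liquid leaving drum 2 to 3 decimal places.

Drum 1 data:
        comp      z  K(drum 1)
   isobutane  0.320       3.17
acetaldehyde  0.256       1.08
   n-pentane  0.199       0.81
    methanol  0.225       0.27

Drum 1:
Rachford–Rice: g(ψ₁) = Σ zᵢ(Kᵢ−1)/(1+ψ₁(Kᵢ−1)) = 0.
g(0) = ΣzᵢKᵢ − 1 = 0.513 and g(1) = 1 − Σzᵢ/Kᵢ = -0.417, so a root lies in (0, 1).
Newton–Raphson from ψ₁ = 0.65:
  ψ₁ = 0.650: g = -0.0482, g' = -0.704 → ψ₁ = 0.582
  ψ₁ = 0.582: g = -0.0014, g' = -0.667 → ψ₁ = 0.580
Converged at ψ₁ = 0.579.
Drum-1 compositions:
  isobutane: x = 0.142, y = 0.449
  acetaldehyde: x = 0.245, y = 0.264
  n-pentane: x = 0.224, y = 0.181
  methanol: x = 0.390, y = 0.105
Drum-2 feed = drum-1 liquid: z₂ = (0.1417, 0.2447, 0.2236, 0.3900).
Drum 2:
Material balance + equilibrium reduce to Σ zᵢ(Kᵢ−1)/(1+ψ₂(Kᵢ−1)) = 0.
Feasibility: ΣzᵢKᵢ = 1.711, Σzᵢ/Kᵢ = 1.167 — both > 1, two phases present.
Newton iteration, ψ₂⁰ = 0.46:
  ψ₂ = 0.460: g = 0.1498, g' = -0.618 → ψ₂ = 0.702
  ψ₂ = 0.702: g = 0.0121, g' = -0.550 → ψ₂ = 0.724
Converged at ψ₂ = 0.724.
  isobutane: x = 0.034, y = 0.183
  acetaldehyde: x = 0.151, y = 0.280
  n-pentane: x = 0.174, y = 0.242
  methanol: x = 0.640, y = 0.295

x_n-pentane (drum 2) = 0.174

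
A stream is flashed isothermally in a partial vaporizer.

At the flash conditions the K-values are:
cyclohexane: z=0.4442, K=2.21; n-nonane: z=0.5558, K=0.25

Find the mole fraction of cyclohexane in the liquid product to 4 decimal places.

x_cyclohexane = 0.3827

Material balance + equilibrium reduce to Σ zᵢ(Kᵢ−1)/(1+V/F(Kᵢ−1)) = 0.
Feasibility: ΣzᵢKᵢ = 1.1206, Σzᵢ/Kᵢ = 2.4242 — both > 1, two phases present.
Newton iteration, V/F⁰ = 0.61:
  V/F = 0.6100: g = -0.45915, g' = -1.2776 → V/F = 0.2506
  V/F = 0.2506: g = -0.10091, g' = -0.8570 → V/F = 0.1329
Converged at V/F = 0.1329.
Compositions from xᵢ = zᵢ/(1+V/F(Kᵢ−1)), yᵢ = Kᵢxᵢ:
  cyclohexane: x = 0.3827, y = 0.8457
  n-nonane: x = 0.6173, y = 0.1543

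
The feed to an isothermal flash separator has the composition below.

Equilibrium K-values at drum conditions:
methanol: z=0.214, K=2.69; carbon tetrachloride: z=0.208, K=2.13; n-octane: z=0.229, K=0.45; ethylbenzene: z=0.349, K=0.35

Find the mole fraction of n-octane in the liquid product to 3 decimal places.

x_n-octane = 0.270

Rachford–Rice: g(β) = Σ zᵢ(Kᵢ−1)/(1+β(Kᵢ−1)) = 0.
Feasibility: ΣzᵢKᵢ = 1.244, Σzᵢ/Kᵢ = 1.683 — both > 1, two phases present.
Newton iteration, β⁰ = 0.51:
  β = 0.510: g = -0.1710, g' = -0.747 → β = 0.281
  β = 0.281: g = -0.0029, g' = -0.752 → β = 0.277
Converged at β = 0.277.
Compositions from xᵢ = zᵢ/(1+β(Kᵢ−1)), yᵢ = Kᵢxᵢ:
  methanol: x = 0.146, y = 0.392
  carbon tetrachloride: x = 0.158, y = 0.337
  n-octane: x = 0.270, y = 0.122
  ethylbenzene: x = 0.426, y = 0.149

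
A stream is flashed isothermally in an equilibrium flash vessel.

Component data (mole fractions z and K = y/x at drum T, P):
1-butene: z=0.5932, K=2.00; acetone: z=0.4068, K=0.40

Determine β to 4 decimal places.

β = 0.5819

Let β = V/F and solve Σ zᵢ(Kᵢ−1)/(1+β(Kᵢ−1)) = 0.
Feasibility: ΣzᵢKᵢ = 1.3491, Σzᵢ/Kᵢ = 1.3136 — both > 1, two phases present.
Binary case is linear: z₁(K₁−1)(1+β(K₂−1)) + z₂(K₂−1)(1+β(K₁−1)) = 0
⇒ β = [z₁(K₁−1)+z₂(K₂−1)] / [−(K₁−1)(K₂−1)] = 0.34912/0.60000 = 0.5819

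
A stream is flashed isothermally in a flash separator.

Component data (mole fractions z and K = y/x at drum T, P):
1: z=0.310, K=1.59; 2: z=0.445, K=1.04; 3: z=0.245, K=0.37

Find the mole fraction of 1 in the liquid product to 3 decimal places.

x_1 = 0.274

Let ψ = V/F and solve Σ zᵢ(Kᵢ−1)/(1+ψ(Kᵢ−1)) = 0.
Check two-phase: ΣzᵢKᵢ = 1.046 > 1 and Σzᵢ/Kᵢ = 1.285 > 1, so g(0) = 0.046 > 0 and g(1) = -0.285 < 0.
Newton–Raphson from ψ = 0.42:
  ψ = 0.420: g = -0.0458, g' = -0.250 → ψ = 0.237
  ψ = 0.237: g = -0.0033, g' = -0.218 → ψ = 0.222
Converged at ψ = 0.222.
Compositions from xᵢ = zᵢ/(1+ψ(Kᵢ−1)), yᵢ = Kᵢxᵢ:
  1: x = 0.274, y = 0.436
  2: x = 0.441, y = 0.459
  3: x = 0.285, y = 0.105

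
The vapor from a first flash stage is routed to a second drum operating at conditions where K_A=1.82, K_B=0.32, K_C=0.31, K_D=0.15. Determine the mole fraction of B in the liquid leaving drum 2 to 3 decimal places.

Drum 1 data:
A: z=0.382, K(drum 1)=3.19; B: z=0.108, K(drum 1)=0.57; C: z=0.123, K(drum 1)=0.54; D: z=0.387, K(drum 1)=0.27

x_B (drum 2) = 0.118

Drum 1:
Rachford–Rice: g(ψ₁) = Σ zᵢ(Kᵢ−1)/(1+ψ₁(Kᵢ−1)) = 0.
Feasibility: ΣzᵢKᵢ = 1.451, Σzᵢ/Kᵢ = 1.970 — both > 1, two phases present.
Iterate (Newton) starting at ψ₁ = 0.5:
  ψ₁ = 0.500: g = -0.1782, g' = -1.005 → ψ₁ = 0.323
Converged at ψ₁ = 0.323.
Drum-1 compositions:
  A: x = 0.224, y = 0.714
  B: x = 0.125, y = 0.071
  C: x = 0.144, y = 0.078
  D: x = 0.506, y = 0.137
Drum-2 feed = drum-1 vapor: z₂ = (0.7138, 0.0715, 0.0780, 0.1367).
Drum 2:
Newton iteration, ψ₂⁰ = 0.33:
  ψ₂ = 0.330: g = 0.1668, g' = -0.605 → ψ₂ = 0.605
  ψ₂ = 0.605: g = -0.0234, g' = -0.839 → ψ₂ = 0.578
  ψ₂ = 0.578: g = -0.0006, g' = -0.794 → ψ₂ = 0.577
Converged at ψ₂ = 0.577.
  A: x = 0.485, y = 0.882
  B: x = 0.118, y = 0.038
  C: x = 0.130, y = 0.040
  D: x = 0.268, y = 0.040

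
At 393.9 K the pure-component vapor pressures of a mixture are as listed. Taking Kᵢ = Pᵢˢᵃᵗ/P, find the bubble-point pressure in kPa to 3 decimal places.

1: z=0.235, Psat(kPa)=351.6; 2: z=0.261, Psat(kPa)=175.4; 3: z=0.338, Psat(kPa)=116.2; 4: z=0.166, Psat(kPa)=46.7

At the bubble point ψ → 0, so ΣzᵢKᵢ = 1 with Kᵢ = Pᵢˢᵃᵗ/P ⇒ P = ΣzᵢPᵢˢᵃᵗ.
P = 0.235·351.6 + 0.261·175.4 + 0.338·116.2 + 0.166·46.7 = 175.433 kPa

Pbub = 175.433 kPa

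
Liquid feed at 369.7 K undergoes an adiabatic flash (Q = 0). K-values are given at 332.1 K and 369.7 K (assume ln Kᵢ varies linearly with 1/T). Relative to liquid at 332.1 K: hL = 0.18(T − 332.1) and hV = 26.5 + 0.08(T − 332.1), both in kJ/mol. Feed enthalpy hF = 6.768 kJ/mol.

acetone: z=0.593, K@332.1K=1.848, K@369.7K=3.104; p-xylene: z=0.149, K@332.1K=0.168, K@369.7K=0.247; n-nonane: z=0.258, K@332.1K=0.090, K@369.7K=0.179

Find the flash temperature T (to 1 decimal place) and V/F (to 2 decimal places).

Adiabatic flash: solve Rachford–Rice at each trial T, then check hF = ψ·hV(T) + (1−ψ)·hL(T).
  T = 332.1 K: K = (1.848, 0.168, 0.090), RR gives ψ = 0.193, H_out = 5.103 kJ/mol
  T = 369.7 K: K = (3.104, 0.247, 0.179), RR gives ψ = 0.550, H_out = 19.286 kJ/mol
  T = 350.9 K: K = (2.429, 0.206, 0.129), RR gives ψ = 0.418, H_out = 13.677 kJ/mol
  T = 341.5 K: K = (2.126, 0.186, 0.108), RR gives ψ = 0.325, H_out = 10.007 kJ/mol
  T = 336.8 K: K = (1.984, 0.177, 0.099), RR gives ψ = 0.266, H_out = 7.765 kJ/mol
  T = 334.5 K: K = (1.917, 0.173, 0.094), RR gives ψ = 0.232, H_out = 6.525 kJ/mol
  T = 335.6 K: K = (1.949, 0.175, 0.097), RR gives ψ = 0.249, H_out = 7.131 kJ/mol
Linear interpolation between T = 334.5 (H_out = 6.525) and T = 335.6 (H_out = 7.131) on hF = 6.768 gives T ≈ 334.9 K, at which ψ = 0.24.

T = 334.9 K, V/F = 0.24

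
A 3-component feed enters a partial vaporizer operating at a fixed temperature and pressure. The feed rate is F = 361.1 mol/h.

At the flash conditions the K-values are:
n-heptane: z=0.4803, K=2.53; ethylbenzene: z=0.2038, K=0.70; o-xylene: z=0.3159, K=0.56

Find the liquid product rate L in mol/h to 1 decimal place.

Material balance + equilibrium reduce to Σ zᵢ(Kᵢ−1)/(1+β(Kᵢ−1)) = 0.
Feasibility: ΣzᵢKᵢ = 1.5347, Σzᵢ/Kᵢ = 1.0451 — both > 1, two phases present.
Newton iteration, β⁰ = 0.46:
  β = 0.4600: g = 0.18611, g' = -0.5081 → β = 0.8263
  β = 0.8263: g = 0.02487, g' = -0.4027 → β = 0.8880
  β = 0.8880: g = 0.00008, g' = -0.4009 → β = 0.8882
Converged at β = 0.8882.
Then V = β·F = 0.8882·361.1 = 320.7 mol/h and L = F − V = 40.4 mol/h.

L = 40.4 mol/h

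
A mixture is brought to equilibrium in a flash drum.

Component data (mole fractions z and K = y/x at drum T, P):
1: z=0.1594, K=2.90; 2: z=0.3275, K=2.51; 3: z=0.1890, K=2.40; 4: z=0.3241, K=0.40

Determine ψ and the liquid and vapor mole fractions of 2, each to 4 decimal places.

ψ = 0.9186, x_2 = 0.1372, y_2 = 0.3444

Let ψ = V/F and solve Σ zᵢ(Kᵢ−1)/(1+ψ(Kᵢ−1)) = 0.
Check two-phase: ΣzᵢKᵢ = 1.8675 > 1 and Σzᵢ/Kᵢ = 1.0744 > 1, so g(0) = 0.8675 > 0 and g(1) = -0.0744 < 0.
Iterate (Newton) starting at ψ = 0.5:
  ψ = 0.5000: g = 0.31494, g' = -0.7601 → ψ = 0.9144
  ψ = 0.9144: g = 0.00361, g' = -0.8525 → ψ = 0.9186
Converged at ψ = 0.9186.
Compositions from xᵢ = zᵢ/(1+ψ(Kᵢ−1)), yᵢ = Kᵢxᵢ:
  1: x = 0.0581, y = 0.1684
  2: x = 0.1372, y = 0.3444
  3: x = 0.0827, y = 0.1984
  4: x = 0.7221, y = 0.2888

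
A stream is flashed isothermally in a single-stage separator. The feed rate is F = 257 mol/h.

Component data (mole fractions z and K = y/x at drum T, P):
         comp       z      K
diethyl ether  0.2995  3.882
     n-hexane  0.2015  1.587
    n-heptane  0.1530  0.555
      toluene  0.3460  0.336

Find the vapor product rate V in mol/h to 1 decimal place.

V = 132.6 mol/h

Rachford–Rice: g(ψ) = Σ zᵢ(Kᵢ−1)/(1+ψ(Kᵢ−1)) = 0.
Check two-phase: ΣzᵢKᵢ = 1.6836 > 1 and Σzᵢ/Kᵢ = 1.5096 > 1, so g(0) = 0.6836 > 0 and g(1) = -0.5096 < 0.
Newton–Raphson from ψ = 0.44:
  ψ = 0.4400: g = 0.06534, g' = -0.8787 → ψ = 0.5144
  ψ = 0.5144: g = 0.00137, g' = -0.8474 → ψ = 0.5160
Converged at ψ = 0.5160.
Then V = ψ·F = 0.5160·257 = 132.6 mol/h and L = F − V = 124.4 mol/h.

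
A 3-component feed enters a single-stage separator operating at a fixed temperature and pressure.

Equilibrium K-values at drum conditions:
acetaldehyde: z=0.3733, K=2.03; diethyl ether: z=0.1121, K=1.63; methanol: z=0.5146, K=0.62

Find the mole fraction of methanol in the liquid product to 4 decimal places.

Newton iteration, ψ⁰ = 0.5:
  ψ = 0.5000: g = 0.06608, g' = -0.3115 → ψ = 0.7121
  ψ = 0.7121: g = 0.00246, g' = -0.2927 → ψ = 0.7205
Converged at ψ = 0.7205.
Compositions from xᵢ = zᵢ/(1+ψ(Kᵢ−1)), yᵢ = Kᵢxᵢ:
  acetaldehyde: x = 0.2143, y = 0.4350
  diethyl ether: x = 0.0771, y = 0.1257
  methanol: x = 0.7086, y = 0.4393

x_methanol = 0.7086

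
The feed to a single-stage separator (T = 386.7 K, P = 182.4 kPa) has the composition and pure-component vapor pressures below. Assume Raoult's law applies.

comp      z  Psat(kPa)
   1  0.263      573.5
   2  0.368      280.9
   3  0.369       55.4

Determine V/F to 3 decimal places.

Raoult's law: Kᵢ = Pᵢˢᵃᵗ/P = Pᵢˢᵃᵗ/182.4.
  K_1 = 573.5/182.4 = 3.14419, K_2 = 280.9/182.4 = 1.54002, K_3 = 55.4/182.4 = 0.30373
Material balance + equilibrium reduce to Σ zᵢ(Kᵢ−1)/(1+V/F(Kᵢ−1)) = 0.
g(0) = ΣzᵢKᵢ − 1 = 0.506 and g(1) = 1 − Σzᵢ/Kᵢ = -0.538, so a root lies in (0, 1).
Newton–Raphson from V/F = 0.49:
  V/F = 0.490: g = 0.0422, g' = -0.767 → V/F = 0.545
  V/F = 0.545: g = -0.0005, g' = -0.786 → V/F = 0.544
Converged at V/F = 0.544.

V/F = 0.544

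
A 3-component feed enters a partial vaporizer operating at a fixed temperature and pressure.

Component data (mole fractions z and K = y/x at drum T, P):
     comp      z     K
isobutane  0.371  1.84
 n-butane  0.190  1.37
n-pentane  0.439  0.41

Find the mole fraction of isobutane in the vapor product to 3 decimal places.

Material balance + equilibrium reduce to Σ zᵢ(Kᵢ−1)/(1+β(Kᵢ−1)) = 0.
Feasibility: ΣzᵢKᵢ = 1.123, Σzᵢ/Kᵢ = 1.411 — both > 1, two phases present.
Iterate (Newton) starting at β = 0.5:
  β = 0.500: g = -0.0886, g' = -0.456 → β = 0.306
  β = 0.306: g = -0.0049, g' = -0.414 → β = 0.294
Converged at β = 0.294.
Compositions from xᵢ = zᵢ/(1+β(Kᵢ−1)), yᵢ = Kᵢxᵢ:
  isobutane: x = 0.298, y = 0.547
  n-butane: x = 0.171, y = 0.235
  n-pentane: x = 0.531, y = 0.218

y_isobutane = 0.547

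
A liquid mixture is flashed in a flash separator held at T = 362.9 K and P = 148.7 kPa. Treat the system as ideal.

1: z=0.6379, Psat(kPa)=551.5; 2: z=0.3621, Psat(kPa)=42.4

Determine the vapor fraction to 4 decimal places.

ψ = 0.7587

Raoult's law: Kᵢ = Pᵢˢᵃᵗ/P = Pᵢˢᵃᵗ/148.7.
  K_1 = 551.5/148.7 = 3.708810, K_2 = 42.4/148.7 = 0.285138
Binary case is linear: z₁(K₁−1)(1+ψ(K₂−1)) + z₂(K₂−1)(1+ψ(K₁−1)) = 0
⇒ ψ = [z₁(K₁−1)+z₂(K₂−1)] / [−(K₁−1)(K₂−1)] = 1.46910/1.93643 = 0.7587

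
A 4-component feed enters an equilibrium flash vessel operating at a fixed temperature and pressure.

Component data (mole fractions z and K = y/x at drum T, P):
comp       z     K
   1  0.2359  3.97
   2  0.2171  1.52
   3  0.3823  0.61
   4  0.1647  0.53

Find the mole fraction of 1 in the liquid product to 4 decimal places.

Let ψ = V/F and solve Σ zᵢ(Kᵢ−1)/(1+ψ(Kᵢ−1)) = 0.
g(0) = ΣzᵢKᵢ − 1 = 0.5870 and g(1) = 1 − Σzᵢ/Kᵢ = -0.1397, so a root lies in (0, 1).
Newton–Raphson from ψ = 0.5:
  ψ = 0.5000: g = 0.08514, g' = -0.5258 → ψ = 0.6619
  ψ = 0.6619: g = 0.00687, g' = -0.4514 → ψ = 0.6771
  ψ = 0.6771: g = 0.00003, g' = -0.4473 → ψ = 0.6772
Converged at ψ = 0.6772.
Compositions from xᵢ = zᵢ/(1+ψ(Kᵢ−1)), yᵢ = Kᵢxᵢ:
  1: x = 0.0783, y = 0.3110
  2: x = 0.1606, y = 0.2441
  3: x = 0.5195, y = 0.3169
  4: x = 0.2416, y = 0.1280

x_1 = 0.0783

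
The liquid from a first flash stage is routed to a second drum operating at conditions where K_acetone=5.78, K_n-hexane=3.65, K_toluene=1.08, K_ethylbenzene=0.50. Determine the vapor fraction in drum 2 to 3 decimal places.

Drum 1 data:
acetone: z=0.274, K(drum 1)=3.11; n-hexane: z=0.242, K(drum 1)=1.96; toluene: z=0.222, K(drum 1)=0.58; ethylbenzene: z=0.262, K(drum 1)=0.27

Drum 1:
Material balance + equilibrium reduce to Σ zᵢ(Kᵢ−1)/(1+ψ₁(Kᵢ−1)) = 0.
Feasibility: ΣzᵢKᵢ = 1.526, Σzᵢ/Kᵢ = 1.565 — both > 1, two phases present.
Newton iteration, ψ₁⁰ = 0.68:
  ψ₁ = 0.680: g = -0.1323, g' = -0.915 → ψ₁ = 0.535
  ψ₁ = 0.535: g = -0.0093, g' = -0.808 → ψ₁ = 0.524
Converged at ψ₁ = 0.524.
Drum-1 compositions:
  acetone: x = 0.130, y = 0.405
  n-hexane: x = 0.161, y = 0.316
  toluene: x = 0.285, y = 0.165
  ethylbenzene: x = 0.424, y = 0.115
Drum-2 feed = drum-1 liquid: z₂ = (0.1302, 0.1610, 0.2846, 0.4242).
Drum 2:
Let ψ₂ = V/F and solve Σ zᵢ(Kᵢ−1)/(1+ψ₂(Kᵢ−1)) = 0.
g(0) = ΣzᵢKᵢ − 1 = 0.860 and g(1) = 1 − Σzᵢ/Kᵢ = -0.179, so a root lies in (0, 1).
Newton iteration, ψ₂⁰ = 0.5:
  ψ₂ = 0.500: g = 0.1061, g' = -0.658 → ψ₂ = 0.661
  ψ₂ = 0.661: g = 0.0093, g' = -0.559 → ψ₂ = 0.678
Converged at ψ₂ = 0.678.
  acetone: x = 0.031, y = 0.177
  n-hexane: x = 0.058, y = 0.210
  toluene: x = 0.270, y = 0.292
  ethylbenzene: x = 0.642, y = 0.321

V/F (drum 2) = 0.678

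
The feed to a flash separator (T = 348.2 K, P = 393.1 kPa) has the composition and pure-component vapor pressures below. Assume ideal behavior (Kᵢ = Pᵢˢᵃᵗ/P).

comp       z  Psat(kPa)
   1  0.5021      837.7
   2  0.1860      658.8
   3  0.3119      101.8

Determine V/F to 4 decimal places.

V/F = 0.6139

Raoult's law: Kᵢ = Pᵢˢᵃᵗ/P = Pᵢˢᵃᵗ/393.1.
  K_1 = 837.7/393.1 = 2.131010, K_2 = 658.8/393.1 = 1.675909, K_3 = 101.8/393.1 = 0.258967
Rachford–Rice: g(V/F) = Σ zᵢ(Kᵢ−1)/(1+V/F(Kᵢ−1)) = 0.
Feasibility: ΣzᵢKᵢ = 1.4625, Σzᵢ/Kᵢ = 1.5510 — both > 1, two phases present.
Newton iteration, V/F⁰ = 0.5:
  V/F = 0.5000: g = 0.08954, g' = -0.7418 → V/F = 0.6207
  V/F = 0.6207: g = -0.00578, g' = -0.8512 → V/F = 0.6139
Converged at V/F = 0.6139.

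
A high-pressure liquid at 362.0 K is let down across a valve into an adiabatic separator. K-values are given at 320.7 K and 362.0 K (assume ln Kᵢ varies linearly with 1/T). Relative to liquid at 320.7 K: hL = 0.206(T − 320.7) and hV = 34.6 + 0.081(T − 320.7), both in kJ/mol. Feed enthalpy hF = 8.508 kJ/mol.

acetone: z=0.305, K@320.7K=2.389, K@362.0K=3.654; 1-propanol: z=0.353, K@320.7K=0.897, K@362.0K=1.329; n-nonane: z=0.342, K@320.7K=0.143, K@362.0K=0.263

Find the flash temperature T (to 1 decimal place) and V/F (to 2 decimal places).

Adiabatic flash: solve Rachford–Rice at each trial T, then check hF = ψ·hV(T) + (1−ψ)·hL(T).
  T = 320.7 K: K = (2.389, 0.897, 0.143), RR gives ψ = 0.119, H_out = 4.134 kJ/mol
  T = 362.0 K: K = (3.654, 1.329, 0.263), RR gives ψ = 0.554, H_out = 24.814 kJ/mol
  T = 341.4 K: K = (2.994, 1.105, 0.198), RR gives ψ = 0.365, H_out = 15.942 kJ/mol
  T = 331.0 K: K = (2.683, 0.999, 0.169), RR gives ψ = 0.252, H_out = 10.529 kJ/mol
  T = 325.9 K: K = (2.535, 0.948, 0.156), RR gives ψ = 0.190, H_out = 7.520 kJ/mol
  T = 328.4 K: K = (2.607, 0.972, 0.162), RR gives ψ = 0.221, H_out = 9.029 kJ/mol
  T = 327.1 K: K = (2.570, 0.960, 0.159), RR gives ψ = 0.205, H_out = 8.253 kJ/mol
Linear interpolation between T = 327.1 (H_out = 8.253) and T = 328.4 (H_out = 9.029) on hF = 8.508 gives T ≈ 327.5 K, at which ψ = 0.21.

T = 327.5 K, V/F = 0.21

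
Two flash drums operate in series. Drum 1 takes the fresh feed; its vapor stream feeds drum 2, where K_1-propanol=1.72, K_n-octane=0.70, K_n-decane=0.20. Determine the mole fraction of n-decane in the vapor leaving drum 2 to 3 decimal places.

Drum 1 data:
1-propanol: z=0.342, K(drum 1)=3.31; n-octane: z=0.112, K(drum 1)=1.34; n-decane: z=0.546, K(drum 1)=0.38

Drum 1:
Let ψ₁ = V/F and solve Σ zᵢ(Kᵢ−1)/(1+ψ₁(Kᵢ−1)) = 0.
g(0) = ΣzᵢKᵢ − 1 = 0.490 and g(1) = 1 − Σzᵢ/Kᵢ = -0.624, so a root lies in (0, 1).
Newton iteration, ψ₁⁰ = 0.55:
  ψ₁ = 0.550: g = -0.1337, g' = -0.846 → ψ₁ = 0.392
  ψ₁ = 0.392: g = 0.0009, g' = -0.879 → ψ₁ = 0.393
Converged at ψ₁ = 0.393.
Drum-1 compositions:
  1-propanol: x = 0.179, y = 0.593
  n-octane: x = 0.099, y = 0.132
  n-decane: x = 0.722, y = 0.274
Drum-2 feed = drum-1 vapor: z₂ = (0.5933, 0.1324, 0.2743).
Drum 2:
Rachford–Rice: g(ψ₂) = Σ zᵢ(Kᵢ−1)/(1+ψ₂(Kᵢ−1)) = 0.
Check two-phase: ΣzᵢKᵢ = 1.168 > 1 and Σzᵢ/Kᵢ = 1.906 > 1, so g(0) = 0.168 > 0 and g(1) = -0.906 < 0.
Newton iteration, ψ₂⁰ = 0.5:
  ψ₂ = 0.500: g = -0.0984, g' = -0.671 → ψ₂ = 0.353
  ψ₂ = 0.353: g = -0.0098, g' = -0.552 → ψ₂ = 0.335
Converged at ψ₂ = 0.335.
  1-propanol: x = 0.478, y = 0.822
  n-octane: x = 0.147, y = 0.103
  n-decane: x = 0.375, y = 0.075

y_n-decane (drum 2) = 0.075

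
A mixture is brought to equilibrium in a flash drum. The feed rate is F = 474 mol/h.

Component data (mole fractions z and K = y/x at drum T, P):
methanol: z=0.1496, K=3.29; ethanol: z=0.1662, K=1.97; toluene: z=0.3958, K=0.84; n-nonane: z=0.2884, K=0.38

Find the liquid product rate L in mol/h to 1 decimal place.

L = 294.2 mol/h

Newton iteration, ψ⁰ = 0.5:
  ψ = 0.5000: g = -0.05970, g' = -0.4862 → ψ = 0.3772
  ψ = 0.3772: g = 0.00105, g' = -0.5100 → ψ = 0.3793
Converged at ψ = 0.3793.
Then V = ψ·F = 0.3793·474 = 179.8 mol/h and L = F − V = 294.2 mol/h.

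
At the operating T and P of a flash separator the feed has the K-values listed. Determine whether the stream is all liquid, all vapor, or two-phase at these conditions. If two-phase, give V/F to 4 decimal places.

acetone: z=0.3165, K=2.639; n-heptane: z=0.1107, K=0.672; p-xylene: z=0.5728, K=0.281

two-phase, V/F = 0.0647

ΣzᵢKᵢ = 1.0706; Σzᵢ/Kᵢ = 2.3231.
Both exceed 1, so a two-phase solution exists.
Material balance + equilibrium reduce to Σ zᵢ(Kᵢ−1)/(1+ψ(Kᵢ−1)) = 0.
Newton iteration, ψ⁰ = 0.5:
  ψ = 0.5000: g = -0.40133, g' = -0.9957 → ψ = 0.0969
  ψ = 0.0969: g = -0.03256, g' = -0.9879 → ψ = 0.0640
  ψ = 0.0640: g = 0.00074, g' = -1.0343 → ψ = 0.0647
Converged at ψ = 0.0647.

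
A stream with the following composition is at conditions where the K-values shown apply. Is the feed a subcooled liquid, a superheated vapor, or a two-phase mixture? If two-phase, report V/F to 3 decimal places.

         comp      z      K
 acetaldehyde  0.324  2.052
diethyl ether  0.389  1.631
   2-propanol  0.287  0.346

ΣzᵢKᵢ = 1.399; Σzᵢ/Kᵢ = 1.226.
Both exceed 1, so a two-phase solution exists.
Iterate (Newton) starting at ψ = 0.5:
  ψ = 0.500: g = 0.1311, g' = -0.515 → ψ = 0.755
  ψ = 0.755: g = -0.0144, g' = -0.661 → ψ = 0.733
Converged at ψ = 0.733.

two-phase, V/F = 0.733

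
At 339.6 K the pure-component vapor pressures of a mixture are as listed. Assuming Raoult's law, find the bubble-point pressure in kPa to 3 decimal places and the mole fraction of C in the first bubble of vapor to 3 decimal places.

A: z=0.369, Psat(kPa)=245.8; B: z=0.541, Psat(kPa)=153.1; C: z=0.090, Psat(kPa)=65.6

Pbub = 179.431 kPa, y_C = 0.033

At the bubble point ψ → 0, so ΣzᵢKᵢ = 1 with Kᵢ = Pᵢˢᵃᵗ/P ⇒ P = ΣzᵢPᵢˢᵃᵗ.
P = 0.369·245.8 + 0.541·153.1 + 0.090·65.6 = 179.431 kPa
yᵢ = zᵢPᵢˢᵃᵗ/P ⇒ y_C = 0.090·65.6/179.431 = 0.033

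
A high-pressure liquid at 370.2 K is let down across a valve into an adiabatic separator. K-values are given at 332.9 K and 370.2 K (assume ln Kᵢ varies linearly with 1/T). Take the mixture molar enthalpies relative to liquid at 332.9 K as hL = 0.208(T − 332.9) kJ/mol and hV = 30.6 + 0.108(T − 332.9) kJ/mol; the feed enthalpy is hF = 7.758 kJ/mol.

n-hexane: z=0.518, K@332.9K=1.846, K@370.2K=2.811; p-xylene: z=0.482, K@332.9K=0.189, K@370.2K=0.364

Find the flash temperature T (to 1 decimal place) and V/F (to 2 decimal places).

T = 341.2 K, V/F = 0.20

Adiabatic flash: solve Rachford–Rice at each trial T, then check hF = ψ·hV(T) + (1−ψ)·hL(T).
  T = 332.9 K: K = (1.846, 0.189), RR gives ψ = 0.069, H_out = 2.111 kJ/mol
  T = 370.2 K: K = (2.811, 0.364), RR gives ψ = 0.548, H_out = 22.492 kJ/mol
  T = 351.5 K: K = (2.302, 0.267), RR gives ψ = 0.336, H_out = 13.532 kJ/mol
  T = 342.2 K: K = (2.068, 0.226), RR gives ψ = 0.217, H_out = 8.386 kJ/mol
  T = 337.5 K: K = (1.954, 0.207), RR gives ψ = 0.148, H_out = 5.406 kJ/mol
  T = 339.9 K: K = (2.012, 0.216), RR gives ψ = 0.184, H_out = 6.968 kJ/mol
Linear interpolation between T = 339.9 (H_out = 6.968) and T = 342.2 (H_out = 8.386) on hF = 7.758 gives T ≈ 341.2 K, at which ψ = 0.20.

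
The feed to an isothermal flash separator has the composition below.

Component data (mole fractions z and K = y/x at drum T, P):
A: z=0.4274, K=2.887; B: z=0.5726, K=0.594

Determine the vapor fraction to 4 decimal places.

Rachford–Rice: g(ψ) = Σ zᵢ(Kᵢ−1)/(1+ψ(Kᵢ−1)) = 0.
g(0) = ΣzᵢKᵢ − 1 = 0.5740 and g(1) = 1 − Σzᵢ/Kᵢ = -0.1120, so a root lies in (0, 1).
Binary case is linear: z₁(K₁−1)(1+ψ(K₂−1)) + z₂(K₂−1)(1+ψ(K₁−1)) = 0
⇒ ψ = [z₁(K₁−1)+z₂(K₂−1)] / [−(K₁−1)(K₂−1)] = 0.57403/0.76612 = 0.7493

ψ = 0.7493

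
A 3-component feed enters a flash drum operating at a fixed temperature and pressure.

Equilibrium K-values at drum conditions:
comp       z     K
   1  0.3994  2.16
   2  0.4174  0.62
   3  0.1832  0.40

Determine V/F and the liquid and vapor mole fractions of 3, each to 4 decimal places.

V/F = 0.3663, x_3 = 0.2348, y_3 = 0.0939

Material balance + equilibrium reduce to Σ zᵢ(Kᵢ−1)/(1+V/F(Kᵢ−1)) = 0.
Feasibility: ΣzᵢKᵢ = 1.1948, Σzᵢ/Kᵢ = 1.3161 — both > 1, two phases present.
Newton iteration, V/F⁰ = 0.5:
  V/F = 0.5000: g = -0.05962, g' = -0.4417 → V/F = 0.3650
  V/F = 0.3650: g = 0.00057, g' = -0.4546 → V/F = 0.3663
Converged at V/F = 0.3663.
Compositions from xᵢ = zᵢ/(1+V/F(Kᵢ−1)), yᵢ = Kᵢxᵢ:
  1: x = 0.2803, y = 0.6054
  2: x = 0.4849, y = 0.3006
  3: x = 0.2348, y = 0.0939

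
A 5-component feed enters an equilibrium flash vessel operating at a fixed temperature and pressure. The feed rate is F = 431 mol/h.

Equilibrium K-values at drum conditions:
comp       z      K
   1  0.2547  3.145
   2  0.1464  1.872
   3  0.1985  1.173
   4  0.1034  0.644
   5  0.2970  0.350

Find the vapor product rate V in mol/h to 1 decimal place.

V = 252.2 mol/h

Rachford–Rice: g(V/F) = Σ zᵢ(Kᵢ−1)/(1+V/F(Kᵢ−1)) = 0.
Feasibility: ΣzᵢKᵢ = 1.4785, Σzᵢ/Kᵢ = 1.3375 — both > 1, two phases present.
Newton–Raphson from V/F = 0.41:
  V/F = 0.4100: g = 0.11050, g' = -0.6485 → V/F = 0.5804
  V/F = 0.5804: g = 0.00294, g' = -0.6309 → V/F = 0.5850
Converged at V/F = 0.5850.
Then V = V/F·F = 0.5850·431 = 252.2 mol/h and L = F − V = 178.8 mol/h.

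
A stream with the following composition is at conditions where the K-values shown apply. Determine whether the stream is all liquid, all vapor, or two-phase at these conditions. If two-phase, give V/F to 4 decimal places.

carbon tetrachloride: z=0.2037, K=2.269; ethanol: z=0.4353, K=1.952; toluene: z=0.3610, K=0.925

all vapor

ΣzᵢKᵢ = 1.6458; Σzᵢ/Kᵢ = 0.7030.
Since Σzᵢ/Kᵢ < 1 the mixture is above its dew point — single vapor phase.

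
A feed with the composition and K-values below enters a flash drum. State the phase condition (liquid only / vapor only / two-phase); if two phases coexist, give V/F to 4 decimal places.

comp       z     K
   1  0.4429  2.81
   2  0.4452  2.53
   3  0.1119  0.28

ΣzᵢKᵢ = 2.4022; Σzᵢ/Kᵢ = 0.7332.
Since Σzᵢ/Kᵢ < 1 the mixture is above its dew point — single vapor phase.

vapor only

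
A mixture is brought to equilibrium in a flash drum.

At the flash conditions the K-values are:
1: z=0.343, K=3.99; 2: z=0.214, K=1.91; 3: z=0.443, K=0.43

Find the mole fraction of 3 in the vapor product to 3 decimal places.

y_3 = 0.329

Newton–Raphson from V/F = 0.39:
  V/F = 0.390: g = 0.2925, g' = -0.988 → V/F = 0.686
  V/F = 0.686: g = 0.0413, g' = -0.785 → V/F = 0.739
Converged at V/F = 0.739.
Compositions from xᵢ = zᵢ/(1+V/F(Kᵢ−1)), yᵢ = Kᵢxᵢ:
  1: x = 0.107, y = 0.427
  2: x = 0.128, y = 0.244
  3: x = 0.765, y = 0.329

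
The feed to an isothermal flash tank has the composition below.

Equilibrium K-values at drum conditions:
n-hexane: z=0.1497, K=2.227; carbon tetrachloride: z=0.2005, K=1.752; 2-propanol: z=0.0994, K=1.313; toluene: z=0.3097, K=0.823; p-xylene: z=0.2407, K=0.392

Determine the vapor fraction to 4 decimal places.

ψ = 0.4420

Let ψ = V/F and solve Σ zᵢ(Kᵢ−1)/(1+ψ(Kᵢ−1)) = 0.
Feasibility: ΣzᵢKᵢ = 1.1644, Σzᵢ/Kᵢ = 1.2477 — both > 1, two phases present.
Newton iteration, ψ⁰ = 0.5:
  ψ = 0.5000: g = -0.02009, g' = -0.3491 → ψ = 0.4425
  ψ = 0.4425: g = -0.00017, g' = -0.3440 → ψ = 0.4420
Converged at ψ = 0.4420.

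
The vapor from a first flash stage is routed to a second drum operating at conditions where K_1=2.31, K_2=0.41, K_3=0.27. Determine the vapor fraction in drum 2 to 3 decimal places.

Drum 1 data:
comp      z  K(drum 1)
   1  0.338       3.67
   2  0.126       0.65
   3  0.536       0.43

V/F (drum 2) = 0.573

Drum 1:
Iterate (Newton) starting at ψ₁ = 0.5:
  ψ₁ = 0.500: g = -0.0943, g' = -0.805 → ψ₁ = 0.383
  ψ₁ = 0.383: g = 0.0045, g' = -0.895 → ψ₁ = 0.388
Converged at ψ₁ = 0.388.
Drum-1 compositions:
  1: x = 0.166, y = 0.609
  2: x = 0.146, y = 0.095
  3: x = 0.688, y = 0.296
Drum-2 feed = drum-1 vapor: z₂ = (0.6093, 0.0948, 0.2959).
Drum 2:
Iterate (Newton) starting at ψ₂ = 0.43:
  ψ₂ = 0.430: g = 0.1208, g' = -0.822 → ψ₂ = 0.577
  ψ₂ = 0.577: g = -0.0034, g' = -0.886 → ψ₂ = 0.573
Converged at ψ₂ = 0.573.
  1: x = 0.348, y = 0.804
  2: x = 0.143, y = 0.059
  3: x = 0.509, y = 0.137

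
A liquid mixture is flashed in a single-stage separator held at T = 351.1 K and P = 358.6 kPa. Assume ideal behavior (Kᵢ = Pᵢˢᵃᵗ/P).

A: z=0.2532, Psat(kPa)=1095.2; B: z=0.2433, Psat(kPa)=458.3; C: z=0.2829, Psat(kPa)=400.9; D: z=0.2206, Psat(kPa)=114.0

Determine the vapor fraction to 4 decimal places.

Raoult's law: Kᵢ = Pᵢˢᵃᵗ/P = Pᵢˢᵃᵗ/358.6.
  K_A = 1095.2/358.6 = 3.054099, K_B = 458.3/358.6 = 1.278026, K_C = 400.9/358.6 = 1.117959, K_D = 114.0/358.6 = 0.317903
Let ψ = V/F and solve Σ zᵢ(Kᵢ−1)/(1+ψ(Kᵢ−1)) = 0.
Check two-phase: ΣzᵢKᵢ = 1.4706 > 1 and Σzᵢ/Kᵢ = 1.2202 > 1, so g(0) = 0.4706 > 0 and g(1) = -0.2202 < 0.
Newton iteration, ψ⁰ = 0.54:
  ψ = 0.5400: g = 0.09856, g' = -0.5151 → ψ = 0.7314
  ψ = 0.7314: g = -0.00547, g' = -0.5956 → ψ = 0.7222
  ψ = 0.7222: g = -0.00003, g' = -0.5883 → ψ = 0.7221
Converged at ψ = 0.7221.

ψ = 0.7221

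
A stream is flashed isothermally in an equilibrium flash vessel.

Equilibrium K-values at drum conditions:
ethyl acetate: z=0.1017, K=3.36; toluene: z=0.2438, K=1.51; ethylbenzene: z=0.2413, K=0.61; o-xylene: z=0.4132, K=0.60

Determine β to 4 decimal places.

β = 0.1867

Iterate (Newton) starting at β = 0.5:
  β = 0.5000: g = -0.11433, g' = -0.3194 → β = 0.1420
  β = 0.1420: g = 0.02084, g' = -0.4883 → β = 0.1847
  β = 0.1847: g = 0.00091, g' = -0.4474 → β = 0.1867
Converged at β = 0.1867.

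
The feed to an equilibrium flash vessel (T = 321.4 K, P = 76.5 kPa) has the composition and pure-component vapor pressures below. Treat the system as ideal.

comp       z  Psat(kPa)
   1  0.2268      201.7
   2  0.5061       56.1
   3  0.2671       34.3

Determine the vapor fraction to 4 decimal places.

Raoult's law: Kᵢ = Pᵢˢᵃᵗ/P = Pᵢˢᵃᵗ/76.5.
  K_1 = 201.7/76.5 = 2.636601, K_2 = 56.1/76.5 = 0.733333, K_3 = 34.3/76.5 = 0.448366
Rachford–Rice: g(ψ) = Σ zᵢ(Kᵢ−1)/(1+ψ(Kᵢ−1)) = 0.
Feasibility: ΣzᵢKᵢ = 1.0889, Σzᵢ/Kᵢ = 1.3719 — both > 1, two phases present.
Iterate (Newton) starting at ψ = 0.5:
  ψ = 0.5000: g = -0.15505, g' = -0.3866 → ψ = 0.0990
  ψ = 0.0990: g = 0.02496, g' = -0.5788 → ψ = 0.1421
  ψ = 0.1421: g = 0.00099, g' = -0.5344 → ψ = 0.1440
Converged at ψ = 0.1440.

ψ = 0.1440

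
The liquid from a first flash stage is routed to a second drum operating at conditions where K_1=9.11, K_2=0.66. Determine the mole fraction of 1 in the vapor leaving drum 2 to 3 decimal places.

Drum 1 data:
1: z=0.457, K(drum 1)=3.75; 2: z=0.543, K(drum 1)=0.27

Drum 1:
Material balance + equilibrium reduce to Σ zᵢ(Kᵢ−1)/(1+ψ₁(Kᵢ−1)) = 0.
Feasibility: ΣzᵢKᵢ = 1.860, Σzᵢ/Kᵢ = 2.133 — both > 1, two phases present.
Iterate (Newton) starting at ψ₁ = 0.32:
  ψ₁ = 0.320: g = 0.1513, g' = -1.470 → ψ₁ = 0.423
  ψ₁ = 0.423: g = 0.0077, g' = -1.344 → ψ₁ = 0.429
Converged at ψ₁ = 0.429.
Drum-1 compositions:
  1: x = 0.210, y = 0.787
  2: x = 0.790, y = 0.213
Drum-2 feed = drum-1 liquid: z₂ = (0.2098, 0.7902).
Drum 2:
Rachford–Rice: g(ψ₂) = Σ zᵢ(Kᵢ−1)/(1+ψ₂(Kᵢ−1)) = 0.
Check two-phase: ΣzᵢKᵢ = 2.433 > 1 and Σzᵢ/Kᵢ = 1.220 > 1, so g(0) = 1.433 > 0 and g(1) = -0.220 < 0.
Newton–Raphson from ψ₂ = 0.68:
  ψ₂ = 0.680: g = -0.0883, g' = -0.480 → ψ₂ = 0.496
  ψ₂ = 0.496: g = 0.0157, g' = -0.679 → ψ₂ = 0.519
  ψ₂ = 0.519: g = 0.0004, g' = -0.643 → ψ₂ = 0.520
Converged at ψ₂ = 0.520.
  1: x = 0.040, y = 0.367
  2: x = 0.960, y = 0.633

y_1 (drum 2) = 0.367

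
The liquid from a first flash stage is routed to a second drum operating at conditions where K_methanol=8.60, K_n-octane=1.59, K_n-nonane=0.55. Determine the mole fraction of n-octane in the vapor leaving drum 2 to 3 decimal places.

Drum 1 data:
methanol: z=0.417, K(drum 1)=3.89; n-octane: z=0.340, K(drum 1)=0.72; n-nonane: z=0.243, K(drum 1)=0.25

Drum 1:
Rachford–Rice: g(ψ₁) = Σ zᵢ(Kᵢ−1)/(1+ψ₁(Kᵢ−1)) = 0.
Feasibility: ΣzᵢKᵢ = 1.928, Σzᵢ/Kᵢ = 1.551 — both > 1, two phases present.
Iterate (Newton) starting at ψ₁ = 0.5:
  ψ₁ = 0.500: g = 0.0906, g' = -0.969 → ψ₁ = 0.594
  ψ₁ = 0.594: g = 0.0012, g' = -0.955 → ψ₁ = 0.595
Converged at ψ₁ = 0.595.
Drum-1 compositions:
  methanol: x = 0.153, y = 0.597
  n-octane: x = 0.408, y = 0.294
  n-nonane: x = 0.439, y = 0.110
Drum-2 feed = drum-1 liquid: z₂ = (0.1534, 0.4079, 0.4387).
Drum 2:
Newton iteration, ψ₂⁰ = 0.51:
  ψ₂ = 0.510: g = 0.1679, g' = -0.606 → ψ₂ = 0.787
  ψ₂ = 0.787: g = 0.0257, g' = -0.461 → ψ₂ = 0.843
Converged at ψ₂ = 0.843.
  methanol: x = 0.021, y = 0.178
  n-octane: x = 0.272, y = 0.433
  n-nonane: x = 0.707, y = 0.389

y_n-octane (drum 2) = 0.433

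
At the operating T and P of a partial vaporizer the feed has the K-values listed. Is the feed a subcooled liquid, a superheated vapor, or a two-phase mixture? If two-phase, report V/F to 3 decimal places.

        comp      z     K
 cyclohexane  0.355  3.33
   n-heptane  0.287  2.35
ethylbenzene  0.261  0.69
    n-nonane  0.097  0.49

superheated vapor

ΣzᵢKᵢ = 2.084; Σzᵢ/Kᵢ = 0.805.
Since Σzᵢ/Kᵢ < 1 the mixture is above its dew point — single vapor phase.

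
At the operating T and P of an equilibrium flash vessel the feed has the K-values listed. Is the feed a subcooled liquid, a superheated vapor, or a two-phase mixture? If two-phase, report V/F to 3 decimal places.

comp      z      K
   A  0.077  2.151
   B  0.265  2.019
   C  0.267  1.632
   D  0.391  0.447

two-phase, V/F = 0.640

ΣzᵢKᵢ = 1.311; Σzᵢ/Kᵢ = 1.205.
Both exceed 1, so a two-phase solution exists.
Let ψ = V/F and solve Σ zᵢ(Kᵢ−1)/(1+ψ(Kᵢ−1)) = 0.
Newton iteration, ψ⁰ = 0.38:
  ψ = 0.380: g = 0.1186, g' = -0.453 → ψ = 0.642
  ψ = 0.642: g = -0.0008, g' = -0.476 → ψ = 0.640
Converged at ψ = 0.640.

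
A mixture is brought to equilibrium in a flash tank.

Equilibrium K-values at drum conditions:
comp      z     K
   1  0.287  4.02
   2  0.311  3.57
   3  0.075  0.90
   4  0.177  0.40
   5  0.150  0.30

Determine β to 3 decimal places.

Iterate (Newton) starting at β = 0.5:
  β = 0.500: g = 0.3740, g' = -1.114 → β = 0.836
  β = 0.836: g = 0.0256, g' = -1.102 → β = 0.859
Converged at β = 0.859.

β = 0.859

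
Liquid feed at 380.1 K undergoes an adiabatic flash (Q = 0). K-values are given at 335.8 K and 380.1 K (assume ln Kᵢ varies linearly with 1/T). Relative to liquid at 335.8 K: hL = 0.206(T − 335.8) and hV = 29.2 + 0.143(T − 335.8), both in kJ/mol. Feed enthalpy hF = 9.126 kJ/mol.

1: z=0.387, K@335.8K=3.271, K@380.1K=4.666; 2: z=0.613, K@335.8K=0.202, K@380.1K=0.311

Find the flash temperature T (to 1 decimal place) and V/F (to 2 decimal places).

T = 344.6 K, V/F = 0.26

Adiabatic flash: solve Rachford–Rice at each trial T, then check hF = ψ·hV(T) + (1−ψ)·hL(T).
  T = 335.8 K: K = (3.271, 0.202), RR gives ψ = 0.215, H_out = 6.279 kJ/mol
  T = 380.1 K: K = (4.666, 0.311), RR gives ψ = 0.394, H_out = 19.543 kJ/mol
  T = 358.0 K: K = (3.951, 0.254), RR gives ψ = 0.311, H_out = 13.224 kJ/mol
  T = 346.9 K: K = (3.606, 0.227), RR gives ψ = 0.266, H_out = 9.859 kJ/mol
  T = 341.4 K: K = (3.439, 0.215), RR gives ψ = 0.241, H_out = 8.118 kJ/mol
  T = 344.1 K: K = (3.521, 0.221), RR gives ψ = 0.254, H_out = 8.980 kJ/mol
  T = 345.5 K: K = (3.563, 0.224), RR gives ψ = 0.260, H_out = 9.421 kJ/mol
Linear interpolation between T = 344.1 (H_out = 8.980) and T = 345.5 (H_out = 9.421) on hF = 9.126 gives T ≈ 344.6 K, at which ψ = 0.26.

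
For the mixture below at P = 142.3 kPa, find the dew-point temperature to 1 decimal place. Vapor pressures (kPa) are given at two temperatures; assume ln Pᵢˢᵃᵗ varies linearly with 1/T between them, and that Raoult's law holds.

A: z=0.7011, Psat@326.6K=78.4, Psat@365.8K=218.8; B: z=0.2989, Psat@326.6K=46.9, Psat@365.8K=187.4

Dew-point temperature: Σzᵢ·P/Pᵢˢᵃᵗ(T) = 1. Interpolate ln Pᵢˢᵃᵗ = aᵢ + bᵢ/T.
  T = 326.6 K: ΣzᵢP/Pᵢˢᵃᵗ = 2.1794
  T = 365.8 K: ΣzᵢP/Pᵢˢᵃᵗ = 0.6829
  T = 346.2 K: ΣzᵢP/Pᵢˢᵃᵗ = 1.1762
  T = 356.0 K: ΣzᵢP/Pᵢˢᵃᵗ = 0.8888
  T = 351.1 K: ΣzᵢP/Pᵢˢᵃᵗ = 1.0202
  T = 353.6 K: ΣzᵢP/Pᵢˢᵃᵗ = 0.9504
Interpolating between 351.1 K and 353.6 K gives T ≈ 351.8 K.

T = 351.8 K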